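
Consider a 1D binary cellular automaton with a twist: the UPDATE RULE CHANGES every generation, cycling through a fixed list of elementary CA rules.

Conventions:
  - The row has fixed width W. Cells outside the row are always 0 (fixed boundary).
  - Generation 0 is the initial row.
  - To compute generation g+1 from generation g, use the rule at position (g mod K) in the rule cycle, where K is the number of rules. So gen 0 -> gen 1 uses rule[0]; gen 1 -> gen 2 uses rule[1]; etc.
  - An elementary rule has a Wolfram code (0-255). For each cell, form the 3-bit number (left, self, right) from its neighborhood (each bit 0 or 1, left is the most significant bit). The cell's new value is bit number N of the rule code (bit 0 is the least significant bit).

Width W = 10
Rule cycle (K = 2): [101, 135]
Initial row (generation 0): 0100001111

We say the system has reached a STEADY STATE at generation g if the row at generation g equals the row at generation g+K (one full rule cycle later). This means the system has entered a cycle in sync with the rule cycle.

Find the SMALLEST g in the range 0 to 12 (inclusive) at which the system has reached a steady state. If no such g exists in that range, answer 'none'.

Answer: 1

Derivation:
Gen 0: 0100001111
Gen 1 (rule 101): 0101100001
Gen 2 (rule 135): 1100001111
Gen 3 (rule 101): 0101100001
Gen 4 (rule 135): 1100001111
Gen 5 (rule 101): 0101100001
Gen 6 (rule 135): 1100001111
Gen 7 (rule 101): 0101100001
Gen 8 (rule 135): 1100001111
Gen 9 (rule 101): 0101100001
Gen 10 (rule 135): 1100001111
Gen 11 (rule 101): 0101100001
Gen 12 (rule 135): 1100001111
Gen 13 (rule 101): 0101100001
Gen 14 (rule 135): 1100001111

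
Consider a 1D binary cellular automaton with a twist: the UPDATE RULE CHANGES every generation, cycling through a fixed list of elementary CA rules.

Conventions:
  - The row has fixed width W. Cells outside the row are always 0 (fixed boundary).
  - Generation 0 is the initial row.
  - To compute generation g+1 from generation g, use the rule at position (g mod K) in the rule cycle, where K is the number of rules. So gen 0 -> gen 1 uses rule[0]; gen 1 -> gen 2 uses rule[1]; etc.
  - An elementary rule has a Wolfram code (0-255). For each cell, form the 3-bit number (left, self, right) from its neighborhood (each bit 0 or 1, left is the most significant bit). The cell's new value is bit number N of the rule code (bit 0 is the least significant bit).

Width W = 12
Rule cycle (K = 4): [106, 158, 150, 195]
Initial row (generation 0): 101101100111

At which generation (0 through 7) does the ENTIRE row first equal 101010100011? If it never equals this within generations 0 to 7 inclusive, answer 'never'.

Answer: never

Derivation:
Gen 0: 101101100111
Gen 1 (rule 106): 011111101101
Gen 2 (rule 158): 111111001001
Gen 3 (rule 150): 011110111111
Gen 4 (rule 195): 101110011111
Gen 5 (rule 106): 011010110001
Gen 6 (rule 158): 110010101011
Gen 7 (rule 150): 001110101000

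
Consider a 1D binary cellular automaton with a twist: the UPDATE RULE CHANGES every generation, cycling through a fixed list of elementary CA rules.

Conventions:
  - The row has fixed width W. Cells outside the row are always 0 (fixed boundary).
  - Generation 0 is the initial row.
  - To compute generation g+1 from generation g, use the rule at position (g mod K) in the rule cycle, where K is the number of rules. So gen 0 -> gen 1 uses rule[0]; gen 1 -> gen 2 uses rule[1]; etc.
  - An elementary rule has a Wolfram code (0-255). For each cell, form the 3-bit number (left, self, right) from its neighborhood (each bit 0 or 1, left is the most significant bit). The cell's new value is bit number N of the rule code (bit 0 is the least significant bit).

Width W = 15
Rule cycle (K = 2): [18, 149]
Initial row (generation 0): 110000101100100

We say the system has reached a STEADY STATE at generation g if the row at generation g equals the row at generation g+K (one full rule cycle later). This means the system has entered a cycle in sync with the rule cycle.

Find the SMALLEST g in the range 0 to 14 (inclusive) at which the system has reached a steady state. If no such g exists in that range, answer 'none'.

Answer: 5

Derivation:
Gen 0: 110000101100100
Gen 1 (rule 18): 001001000011010
Gen 2 (rule 149): 101101111000011
Gen 3 (rule 18): 000000000100100
Gen 4 (rule 149): 111111110110111
Gen 5 (rule 18): 000000000000000
Gen 6 (rule 149): 111111111111111
Gen 7 (rule 18): 000000000000000
Gen 8 (rule 149): 111111111111111
Gen 9 (rule 18): 000000000000000
Gen 10 (rule 149): 111111111111111
Gen 11 (rule 18): 000000000000000
Gen 12 (rule 149): 111111111111111
Gen 13 (rule 18): 000000000000000
Gen 14 (rule 149): 111111111111111
Gen 15 (rule 18): 000000000000000
Gen 16 (rule 149): 111111111111111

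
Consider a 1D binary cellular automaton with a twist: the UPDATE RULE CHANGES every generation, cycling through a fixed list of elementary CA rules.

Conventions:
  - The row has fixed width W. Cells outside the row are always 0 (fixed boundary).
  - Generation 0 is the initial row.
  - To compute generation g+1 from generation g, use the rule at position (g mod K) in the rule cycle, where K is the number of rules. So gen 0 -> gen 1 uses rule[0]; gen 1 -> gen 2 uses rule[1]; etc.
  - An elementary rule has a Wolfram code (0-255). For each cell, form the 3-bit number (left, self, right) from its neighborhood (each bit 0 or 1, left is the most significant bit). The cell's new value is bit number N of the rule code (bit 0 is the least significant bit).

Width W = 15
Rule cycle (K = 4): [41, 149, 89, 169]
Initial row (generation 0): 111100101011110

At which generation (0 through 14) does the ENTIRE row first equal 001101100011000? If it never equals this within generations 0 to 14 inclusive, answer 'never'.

Gen 0: 111100101011110
Gen 1 (rule 41): 100000010110000
Gen 2 (rule 149): 111111010001111
Gen 3 (rule 89): 100001001101001
Gen 4 (rule 169): 001100001010000
Gen 5 (rule 41): 101001100100111
Gen 6 (rule 149): 101100010110010
Gen 7 (rule 89): 001111000111001
Gen 8 (rule 169): 101110010110000
Gen 9 (rule 41): 011000001100111
Gen 10 (rule 149): 000111100010010
Gen 11 (rule 89): 110100111001001
Gen 12 (rule 169): 101000110000000
Gen 13 (rule 41): 010010100111111
Gen 14 (rule 149): 011010110011110

Answer: never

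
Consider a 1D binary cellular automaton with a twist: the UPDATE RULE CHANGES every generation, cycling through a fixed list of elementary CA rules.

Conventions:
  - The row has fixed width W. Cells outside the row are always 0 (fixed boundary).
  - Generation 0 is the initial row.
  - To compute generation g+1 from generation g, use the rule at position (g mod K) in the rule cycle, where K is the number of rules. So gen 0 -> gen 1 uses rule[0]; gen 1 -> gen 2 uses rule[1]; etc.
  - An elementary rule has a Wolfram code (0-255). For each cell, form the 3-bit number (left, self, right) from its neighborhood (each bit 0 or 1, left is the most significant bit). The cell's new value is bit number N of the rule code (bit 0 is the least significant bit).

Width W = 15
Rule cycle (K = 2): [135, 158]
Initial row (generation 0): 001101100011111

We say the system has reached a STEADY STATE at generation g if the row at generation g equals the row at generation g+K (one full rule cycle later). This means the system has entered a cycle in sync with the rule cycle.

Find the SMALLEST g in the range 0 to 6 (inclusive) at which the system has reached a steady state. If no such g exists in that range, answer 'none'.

Gen 0: 001101100011111
Gen 1 (rule 135): 110000001101110
Gen 2 (rule 158): 101000011001101
Gen 3 (rule 135): 101011100010001
Gen 4 (rule 158): 101011010111011
Gen 5 (rule 135): 101000010010000
Gen 6 (rule 158): 101100111111000
Gen 7 (rule 135): 100001011110011
Gen 8 (rule 158): 110011011101110

Answer: none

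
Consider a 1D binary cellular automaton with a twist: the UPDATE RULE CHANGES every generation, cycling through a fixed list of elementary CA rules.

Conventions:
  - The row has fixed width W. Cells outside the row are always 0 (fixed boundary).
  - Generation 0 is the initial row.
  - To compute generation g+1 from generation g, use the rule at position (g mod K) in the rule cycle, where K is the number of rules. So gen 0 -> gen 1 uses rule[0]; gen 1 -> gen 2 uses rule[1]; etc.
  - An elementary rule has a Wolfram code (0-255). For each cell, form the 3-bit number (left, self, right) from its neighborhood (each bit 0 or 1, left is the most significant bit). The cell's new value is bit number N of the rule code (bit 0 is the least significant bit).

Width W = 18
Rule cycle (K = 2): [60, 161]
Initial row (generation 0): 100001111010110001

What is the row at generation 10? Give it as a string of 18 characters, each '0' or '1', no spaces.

Gen 0: 100001111010110001
Gen 1 (rule 60): 110001000111101001
Gen 2 (rule 161): 000100010011010000
Gen 3 (rule 60): 000110011010111000
Gen 4 (rule 161): 110000000101010011
Gen 5 (rule 60): 101000000111111010
Gen 6 (rule 161): 010011110011110100
Gen 7 (rule 60): 011010001010001110
Gen 8 (rule 161): 000100100100100100
Gen 9 (rule 60): 000110110110110110
Gen 10 (rule 161): 110001001001001000

Answer: 110001001001001000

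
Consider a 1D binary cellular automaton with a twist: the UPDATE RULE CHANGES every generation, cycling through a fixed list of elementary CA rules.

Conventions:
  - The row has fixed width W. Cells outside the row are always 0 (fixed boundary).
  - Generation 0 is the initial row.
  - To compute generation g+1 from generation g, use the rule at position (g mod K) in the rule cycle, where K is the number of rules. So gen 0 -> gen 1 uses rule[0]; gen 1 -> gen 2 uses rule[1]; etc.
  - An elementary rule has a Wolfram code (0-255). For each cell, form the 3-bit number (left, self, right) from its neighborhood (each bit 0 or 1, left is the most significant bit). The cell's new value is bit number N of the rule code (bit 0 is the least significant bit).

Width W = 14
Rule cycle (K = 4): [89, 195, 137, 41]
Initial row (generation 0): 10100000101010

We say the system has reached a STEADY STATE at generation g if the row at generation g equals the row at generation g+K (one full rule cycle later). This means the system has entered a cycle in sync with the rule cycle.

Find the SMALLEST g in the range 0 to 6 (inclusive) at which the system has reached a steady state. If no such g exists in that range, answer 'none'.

Answer: none

Derivation:
Gen 0: 10100000101010
Gen 1 (rule 89): 00011110000001
Gen 2 (rule 195): 11101110111110
Gen 3 (rule 137): 11001100111100
Gen 4 (rule 41): 10001000100001
Gen 5 (rule 89): 01100110011100
Gen 6 (rule 195): 10101010101101
Gen 7 (rule 137): 00000000001000
Gen 8 (rule 41): 11111111100011
Gen 9 (rule 89): 10000000111011
Gen 10 (rule 195): 00111111011001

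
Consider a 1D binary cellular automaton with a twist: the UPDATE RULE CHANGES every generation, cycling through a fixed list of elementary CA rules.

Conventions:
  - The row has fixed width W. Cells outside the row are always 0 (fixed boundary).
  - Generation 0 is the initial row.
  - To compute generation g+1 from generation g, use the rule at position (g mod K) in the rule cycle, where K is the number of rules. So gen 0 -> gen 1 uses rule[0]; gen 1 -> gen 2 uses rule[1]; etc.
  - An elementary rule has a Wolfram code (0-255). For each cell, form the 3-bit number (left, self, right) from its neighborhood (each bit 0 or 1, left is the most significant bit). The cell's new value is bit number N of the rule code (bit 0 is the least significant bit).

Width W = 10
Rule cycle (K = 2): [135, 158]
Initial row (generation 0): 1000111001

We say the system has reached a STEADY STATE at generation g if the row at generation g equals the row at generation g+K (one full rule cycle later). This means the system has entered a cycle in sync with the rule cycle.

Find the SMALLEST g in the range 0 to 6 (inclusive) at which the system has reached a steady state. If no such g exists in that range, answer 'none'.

Gen 0: 1000111001
Gen 1 (rule 135): 1011010011
Gen 2 (rule 158): 1010011110
Gen 3 (rule 135): 1010101100
Gen 4 (rule 158): 1010101010
Gen 5 (rule 135): 1010101010
Gen 6 (rule 158): 1010101011
Gen 7 (rule 135): 1010101000
Gen 8 (rule 158): 1010101100

Answer: none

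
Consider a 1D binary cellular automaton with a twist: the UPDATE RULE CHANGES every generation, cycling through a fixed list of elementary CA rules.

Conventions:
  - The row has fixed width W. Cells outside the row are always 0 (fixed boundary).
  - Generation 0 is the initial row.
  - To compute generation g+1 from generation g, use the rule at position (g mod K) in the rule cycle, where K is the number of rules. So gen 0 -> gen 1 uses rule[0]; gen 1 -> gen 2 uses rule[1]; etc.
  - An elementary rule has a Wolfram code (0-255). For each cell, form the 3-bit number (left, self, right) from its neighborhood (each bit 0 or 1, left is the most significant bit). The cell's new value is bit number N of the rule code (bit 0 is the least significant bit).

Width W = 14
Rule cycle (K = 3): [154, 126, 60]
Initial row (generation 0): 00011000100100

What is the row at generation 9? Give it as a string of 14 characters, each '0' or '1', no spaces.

Gen 0: 00011000100100
Gen 1 (rule 154): 00110101011010
Gen 2 (rule 126): 01111111111111
Gen 3 (rule 60): 01000000000000
Gen 4 (rule 154): 10100000000000
Gen 5 (rule 126): 11110000000000
Gen 6 (rule 60): 10001000000000
Gen 7 (rule 154): 01010100000000
Gen 8 (rule 126): 11111110000000
Gen 9 (rule 60): 10000001000000

Answer: 10000001000000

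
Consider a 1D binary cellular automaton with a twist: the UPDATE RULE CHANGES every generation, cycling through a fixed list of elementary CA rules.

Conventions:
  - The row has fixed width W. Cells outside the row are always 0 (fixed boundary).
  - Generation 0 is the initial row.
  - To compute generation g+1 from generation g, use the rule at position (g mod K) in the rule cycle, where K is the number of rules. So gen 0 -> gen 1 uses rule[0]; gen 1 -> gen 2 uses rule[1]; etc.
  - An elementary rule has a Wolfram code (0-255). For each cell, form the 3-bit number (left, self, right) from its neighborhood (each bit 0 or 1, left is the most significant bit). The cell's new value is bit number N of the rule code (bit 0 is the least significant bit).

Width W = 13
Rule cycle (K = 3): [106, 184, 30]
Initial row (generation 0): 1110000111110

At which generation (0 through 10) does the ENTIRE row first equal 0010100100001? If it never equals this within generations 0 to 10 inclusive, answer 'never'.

Answer: never

Derivation:
Gen 0: 1110000111110
Gen 1 (rule 106): 1010001100010
Gen 2 (rule 184): 0101001010001
Gen 3 (rule 30): 1101111011011
Gen 4 (rule 106): 1111001111111
Gen 5 (rule 184): 1110101111110
Gen 6 (rule 30): 1000101000001
Gen 7 (rule 106): 0001010000010
Gen 8 (rule 184): 0000101000001
Gen 9 (rule 30): 0001101100011
Gen 10 (rule 106): 0011111100111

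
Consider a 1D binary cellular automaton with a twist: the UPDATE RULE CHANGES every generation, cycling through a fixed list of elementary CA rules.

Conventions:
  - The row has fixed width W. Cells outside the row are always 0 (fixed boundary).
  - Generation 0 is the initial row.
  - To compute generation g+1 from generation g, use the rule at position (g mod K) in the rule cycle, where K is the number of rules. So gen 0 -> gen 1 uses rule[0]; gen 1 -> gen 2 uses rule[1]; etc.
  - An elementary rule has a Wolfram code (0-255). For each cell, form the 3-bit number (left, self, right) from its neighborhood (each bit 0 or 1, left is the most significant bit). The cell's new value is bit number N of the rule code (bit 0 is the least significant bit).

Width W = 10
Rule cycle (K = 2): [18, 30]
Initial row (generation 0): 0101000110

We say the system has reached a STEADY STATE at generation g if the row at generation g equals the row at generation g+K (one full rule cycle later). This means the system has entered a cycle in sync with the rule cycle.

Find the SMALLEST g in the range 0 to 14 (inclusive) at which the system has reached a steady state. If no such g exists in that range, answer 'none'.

Gen 0: 0101000110
Gen 1 (rule 18): 1000101001
Gen 2 (rule 30): 1101101111
Gen 3 (rule 18): 0000000000
Gen 4 (rule 30): 0000000000
Gen 5 (rule 18): 0000000000
Gen 6 (rule 30): 0000000000
Gen 7 (rule 18): 0000000000
Gen 8 (rule 30): 0000000000
Gen 9 (rule 18): 0000000000
Gen 10 (rule 30): 0000000000
Gen 11 (rule 18): 0000000000
Gen 12 (rule 30): 0000000000
Gen 13 (rule 18): 0000000000
Gen 14 (rule 30): 0000000000
Gen 15 (rule 18): 0000000000
Gen 16 (rule 30): 0000000000

Answer: 3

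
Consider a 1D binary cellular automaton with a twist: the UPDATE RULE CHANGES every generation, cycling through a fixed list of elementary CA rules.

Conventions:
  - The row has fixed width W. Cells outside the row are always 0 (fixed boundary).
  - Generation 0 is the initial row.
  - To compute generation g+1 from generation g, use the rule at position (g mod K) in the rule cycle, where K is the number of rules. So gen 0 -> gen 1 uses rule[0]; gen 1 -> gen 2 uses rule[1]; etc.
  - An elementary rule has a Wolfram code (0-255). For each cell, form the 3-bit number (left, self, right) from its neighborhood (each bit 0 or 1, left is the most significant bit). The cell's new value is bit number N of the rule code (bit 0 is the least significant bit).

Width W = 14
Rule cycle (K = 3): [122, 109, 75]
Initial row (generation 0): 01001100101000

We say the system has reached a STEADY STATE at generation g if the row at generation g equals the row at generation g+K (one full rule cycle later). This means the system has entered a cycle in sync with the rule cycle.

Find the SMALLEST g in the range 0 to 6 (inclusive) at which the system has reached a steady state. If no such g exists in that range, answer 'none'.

Gen 0: 01001100101000
Gen 1 (rule 122): 10111111010100
Gen 2 (rule 109): 11100001111101
Gen 3 (rule 75): 10101111000100
Gen 4 (rule 122): 01011001101010
Gen 5 (rule 109): 01111001111110
Gen 6 (rule 75): 11001011000010
Gen 7 (rule 122): 11110111100101
Gen 8 (rule 109): 10011100100111
Gen 9 (rule 75): 00110101001101

Answer: none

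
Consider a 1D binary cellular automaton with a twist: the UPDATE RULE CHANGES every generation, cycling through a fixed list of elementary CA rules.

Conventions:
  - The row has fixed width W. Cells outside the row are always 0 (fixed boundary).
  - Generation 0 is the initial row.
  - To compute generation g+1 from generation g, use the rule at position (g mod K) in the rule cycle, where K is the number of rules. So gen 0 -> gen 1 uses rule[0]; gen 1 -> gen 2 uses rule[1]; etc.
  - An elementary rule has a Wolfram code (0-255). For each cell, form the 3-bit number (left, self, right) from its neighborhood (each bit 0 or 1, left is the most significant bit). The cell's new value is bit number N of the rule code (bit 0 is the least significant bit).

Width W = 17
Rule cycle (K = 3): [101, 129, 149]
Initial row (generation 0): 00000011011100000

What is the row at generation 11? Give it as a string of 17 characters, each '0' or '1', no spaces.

Answer: 00000000000000000

Derivation:
Gen 0: 00000011011100000
Gen 1 (rule 101): 11111001100101111
Gen 2 (rule 129): 01110000000000110
Gen 3 (rule 149): 00101111111110001
Gen 4 (rule 101): 10110000000010101
Gen 5 (rule 129): 00000111111000000
Gen 6 (rule 149): 11110011110111111
Gen 7 (rule 101): 00010000011000001
Gen 8 (rule 129): 11000111000011100
Gen 9 (rule 149): 00110010111001011
Gen 10 (rule 101): 10010011001001101
Gen 11 (rule 129): 00000000000000000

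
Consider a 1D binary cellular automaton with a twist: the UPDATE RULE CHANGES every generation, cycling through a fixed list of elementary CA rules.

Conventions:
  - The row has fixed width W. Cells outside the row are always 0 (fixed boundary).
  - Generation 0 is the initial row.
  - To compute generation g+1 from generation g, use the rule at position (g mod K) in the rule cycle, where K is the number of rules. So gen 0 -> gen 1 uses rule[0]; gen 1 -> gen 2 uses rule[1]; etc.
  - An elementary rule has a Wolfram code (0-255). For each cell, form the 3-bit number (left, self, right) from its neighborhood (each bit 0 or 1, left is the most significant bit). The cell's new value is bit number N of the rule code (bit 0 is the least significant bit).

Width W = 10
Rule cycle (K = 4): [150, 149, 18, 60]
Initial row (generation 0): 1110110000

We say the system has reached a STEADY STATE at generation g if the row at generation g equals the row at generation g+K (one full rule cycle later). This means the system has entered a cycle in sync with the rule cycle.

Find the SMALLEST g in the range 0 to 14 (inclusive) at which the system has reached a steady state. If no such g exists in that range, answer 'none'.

Gen 0: 1110110000
Gen 1 (rule 150): 0100001000
Gen 2 (rule 149): 0111101111
Gen 3 (rule 18): 1000000000
Gen 4 (rule 60): 1100000000
Gen 5 (rule 150): 0010000000
Gen 6 (rule 149): 1011111111
Gen 7 (rule 18): 0000000000
Gen 8 (rule 60): 0000000000
Gen 9 (rule 150): 0000000000
Gen 10 (rule 149): 1111111111
Gen 11 (rule 18): 0000000000
Gen 12 (rule 60): 0000000000
Gen 13 (rule 150): 0000000000
Gen 14 (rule 149): 1111111111
Gen 15 (rule 18): 0000000000
Gen 16 (rule 60): 0000000000
Gen 17 (rule 150): 0000000000
Gen 18 (rule 149): 1111111111

Answer: 7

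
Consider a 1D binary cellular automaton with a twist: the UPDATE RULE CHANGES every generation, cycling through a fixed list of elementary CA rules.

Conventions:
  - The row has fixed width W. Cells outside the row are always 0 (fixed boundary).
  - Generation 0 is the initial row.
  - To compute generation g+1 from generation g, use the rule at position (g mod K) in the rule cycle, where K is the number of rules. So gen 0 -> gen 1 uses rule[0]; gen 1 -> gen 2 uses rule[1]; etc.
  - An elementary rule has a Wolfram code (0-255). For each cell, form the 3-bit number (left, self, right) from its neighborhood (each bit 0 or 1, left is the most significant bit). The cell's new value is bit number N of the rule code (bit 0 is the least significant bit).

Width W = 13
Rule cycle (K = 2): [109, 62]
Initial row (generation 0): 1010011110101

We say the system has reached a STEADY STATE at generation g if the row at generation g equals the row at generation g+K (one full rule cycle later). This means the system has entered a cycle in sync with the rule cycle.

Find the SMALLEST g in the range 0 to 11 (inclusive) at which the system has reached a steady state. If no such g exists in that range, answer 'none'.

Answer: none

Derivation:
Gen 0: 1010011110101
Gen 1 (rule 109): 1110010011111
Gen 2 (rule 62): 1001111110000
Gen 3 (rule 109): 1001000010111
Gen 4 (rule 62): 1111100111100
Gen 5 (rule 109): 1000100100101
Gen 6 (rule 62): 1101111111111
Gen 7 (rule 109): 1111000000001
Gen 8 (rule 62): 1000100000011
Gen 9 (rule 109): 1010101111011
Gen 10 (rule 62): 1111111000110
Gen 11 (rule 109): 1000001010110
Gen 12 (rule 62): 1100011111101
Gen 13 (rule 109): 1101010000111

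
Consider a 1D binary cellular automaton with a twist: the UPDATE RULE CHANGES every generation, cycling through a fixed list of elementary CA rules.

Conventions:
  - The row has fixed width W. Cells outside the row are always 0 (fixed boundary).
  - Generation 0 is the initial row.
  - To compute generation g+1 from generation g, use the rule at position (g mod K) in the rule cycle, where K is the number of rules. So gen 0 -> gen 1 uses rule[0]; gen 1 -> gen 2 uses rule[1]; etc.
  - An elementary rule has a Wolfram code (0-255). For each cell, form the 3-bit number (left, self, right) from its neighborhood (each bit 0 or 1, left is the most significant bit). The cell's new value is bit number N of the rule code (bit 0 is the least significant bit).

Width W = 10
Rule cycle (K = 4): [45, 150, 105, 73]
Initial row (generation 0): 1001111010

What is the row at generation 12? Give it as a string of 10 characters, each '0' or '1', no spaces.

Gen 0: 1001111010
Gen 1 (rule 45): 1001000110
Gen 2 (rule 150): 1111101001
Gen 3 (rule 105): 1000110000
Gen 4 (rule 73): 0010110111
Gen 5 (rule 45): 1011101100
Gen 6 (rule 150): 1001000010
Gen 7 (rule 105): 0000011000
Gen 8 (rule 73): 1111011011
Gen 9 (rule 45): 1000110110
Gen 10 (rule 150): 1101000001
Gen 11 (rule 105): 1110011100
Gen 12 (rule 73): 1010010101

Answer: 1010010101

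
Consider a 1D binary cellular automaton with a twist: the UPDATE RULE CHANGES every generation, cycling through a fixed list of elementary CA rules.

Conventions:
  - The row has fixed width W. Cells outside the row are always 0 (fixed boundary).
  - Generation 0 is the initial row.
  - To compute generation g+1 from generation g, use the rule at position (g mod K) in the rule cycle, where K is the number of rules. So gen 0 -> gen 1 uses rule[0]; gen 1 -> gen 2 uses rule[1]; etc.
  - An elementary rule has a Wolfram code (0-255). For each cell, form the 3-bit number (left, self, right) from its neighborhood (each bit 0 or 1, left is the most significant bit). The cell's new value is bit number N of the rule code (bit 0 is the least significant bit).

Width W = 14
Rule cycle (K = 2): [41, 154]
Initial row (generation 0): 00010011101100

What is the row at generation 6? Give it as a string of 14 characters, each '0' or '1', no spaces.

Gen 0: 00010011101100
Gen 1 (rule 41): 11000010011001
Gen 2 (rule 154): 10100101110110
Gen 3 (rule 41): 01000011001100
Gen 4 (rule 154): 10100110111010
Gen 5 (rule 41): 01000101100100
Gen 6 (rule 154): 10101001011010

Answer: 10101001011010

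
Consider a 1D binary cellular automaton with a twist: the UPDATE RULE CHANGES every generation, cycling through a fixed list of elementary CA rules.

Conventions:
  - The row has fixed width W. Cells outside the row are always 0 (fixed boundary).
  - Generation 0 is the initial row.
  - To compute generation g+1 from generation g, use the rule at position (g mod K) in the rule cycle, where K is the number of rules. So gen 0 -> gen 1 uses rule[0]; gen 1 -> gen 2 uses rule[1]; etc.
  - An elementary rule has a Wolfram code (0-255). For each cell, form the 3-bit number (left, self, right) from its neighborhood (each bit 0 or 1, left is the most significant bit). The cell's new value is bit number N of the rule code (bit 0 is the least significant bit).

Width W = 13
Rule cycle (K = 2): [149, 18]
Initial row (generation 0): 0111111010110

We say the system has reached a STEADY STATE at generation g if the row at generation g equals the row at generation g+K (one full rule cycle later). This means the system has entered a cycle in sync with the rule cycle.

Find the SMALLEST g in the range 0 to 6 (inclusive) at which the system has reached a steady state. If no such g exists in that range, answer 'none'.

Answer: 6

Derivation:
Gen 0: 0111111010110
Gen 1 (rule 149): 0011110010001
Gen 2 (rule 18): 0100001101010
Gen 3 (rule 149): 0111100001011
Gen 4 (rule 18): 1000010010000
Gen 5 (rule 149): 1111011011111
Gen 6 (rule 18): 0000000000000
Gen 7 (rule 149): 1111111111111
Gen 8 (rule 18): 0000000000000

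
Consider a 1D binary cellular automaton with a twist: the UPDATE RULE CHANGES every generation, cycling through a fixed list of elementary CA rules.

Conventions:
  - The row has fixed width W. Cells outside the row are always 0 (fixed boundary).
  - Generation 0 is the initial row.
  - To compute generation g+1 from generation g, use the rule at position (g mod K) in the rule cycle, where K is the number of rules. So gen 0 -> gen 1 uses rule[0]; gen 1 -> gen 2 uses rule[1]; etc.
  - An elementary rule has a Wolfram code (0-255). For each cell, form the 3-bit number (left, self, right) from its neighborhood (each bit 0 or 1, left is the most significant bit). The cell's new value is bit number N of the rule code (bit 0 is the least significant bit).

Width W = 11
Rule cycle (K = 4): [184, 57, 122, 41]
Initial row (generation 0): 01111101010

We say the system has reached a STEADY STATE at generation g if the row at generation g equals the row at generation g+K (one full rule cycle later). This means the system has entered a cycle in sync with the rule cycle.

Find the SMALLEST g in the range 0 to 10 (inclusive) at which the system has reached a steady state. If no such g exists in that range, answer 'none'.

Answer: 4

Derivation:
Gen 0: 01111101010
Gen 1 (rule 184): 01111010101
Gen 2 (rule 57): 01000101010
Gen 3 (rule 122): 10101010101
Gen 4 (rule 41): 01010101010
Gen 5 (rule 184): 00101010101
Gen 6 (rule 57): 10010101010
Gen 7 (rule 122): 01101010101
Gen 8 (rule 41): 01010101010
Gen 9 (rule 184): 00101010101
Gen 10 (rule 57): 10010101010
Gen 11 (rule 122): 01101010101
Gen 12 (rule 41): 01010101010
Gen 13 (rule 184): 00101010101
Gen 14 (rule 57): 10010101010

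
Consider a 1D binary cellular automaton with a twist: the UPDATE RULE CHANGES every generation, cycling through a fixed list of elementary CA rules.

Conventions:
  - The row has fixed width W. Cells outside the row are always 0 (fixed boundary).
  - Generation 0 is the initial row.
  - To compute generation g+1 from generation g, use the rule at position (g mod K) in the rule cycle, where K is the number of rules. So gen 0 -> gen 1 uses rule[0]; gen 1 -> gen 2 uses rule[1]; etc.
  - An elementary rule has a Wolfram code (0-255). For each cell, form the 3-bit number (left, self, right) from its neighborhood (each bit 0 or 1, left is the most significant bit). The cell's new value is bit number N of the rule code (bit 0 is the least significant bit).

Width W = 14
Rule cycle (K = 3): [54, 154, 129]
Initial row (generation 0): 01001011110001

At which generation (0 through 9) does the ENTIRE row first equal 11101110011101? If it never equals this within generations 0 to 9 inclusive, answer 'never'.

Gen 0: 01001011110001
Gen 1 (rule 54): 11111100001011
Gen 2 (rule 154): 11111010010010
Gen 3 (rule 129): 01110000000000
Gen 4 (rule 54): 10001000000000
Gen 5 (rule 154): 01010100000000
Gen 6 (rule 129): 00000001111111
Gen 7 (rule 54): 00000010000000
Gen 8 (rule 154): 00000101000000
Gen 9 (rule 129): 11110000011111

Answer: never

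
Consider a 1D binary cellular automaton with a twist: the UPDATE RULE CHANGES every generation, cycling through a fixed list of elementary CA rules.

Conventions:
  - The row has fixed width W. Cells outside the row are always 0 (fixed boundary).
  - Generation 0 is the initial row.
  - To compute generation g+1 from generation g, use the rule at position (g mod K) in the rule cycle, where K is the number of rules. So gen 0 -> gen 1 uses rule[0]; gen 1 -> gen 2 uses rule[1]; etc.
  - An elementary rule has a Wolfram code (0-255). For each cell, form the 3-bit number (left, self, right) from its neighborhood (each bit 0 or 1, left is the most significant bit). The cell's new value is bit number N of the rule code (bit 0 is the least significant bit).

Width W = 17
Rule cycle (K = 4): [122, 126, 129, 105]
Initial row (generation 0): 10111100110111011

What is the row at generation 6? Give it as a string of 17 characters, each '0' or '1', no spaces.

Answer: 11111111111111111

Derivation:
Gen 0: 10111100110111011
Gen 1 (rule 122): 01100111111101111
Gen 2 (rule 126): 11111100000111001
Gen 3 (rule 129): 01111001110010000
Gen 4 (rule 105): 01001001010000111
Gen 5 (rule 122): 10110110101001101
Gen 6 (rule 126): 11111111111111111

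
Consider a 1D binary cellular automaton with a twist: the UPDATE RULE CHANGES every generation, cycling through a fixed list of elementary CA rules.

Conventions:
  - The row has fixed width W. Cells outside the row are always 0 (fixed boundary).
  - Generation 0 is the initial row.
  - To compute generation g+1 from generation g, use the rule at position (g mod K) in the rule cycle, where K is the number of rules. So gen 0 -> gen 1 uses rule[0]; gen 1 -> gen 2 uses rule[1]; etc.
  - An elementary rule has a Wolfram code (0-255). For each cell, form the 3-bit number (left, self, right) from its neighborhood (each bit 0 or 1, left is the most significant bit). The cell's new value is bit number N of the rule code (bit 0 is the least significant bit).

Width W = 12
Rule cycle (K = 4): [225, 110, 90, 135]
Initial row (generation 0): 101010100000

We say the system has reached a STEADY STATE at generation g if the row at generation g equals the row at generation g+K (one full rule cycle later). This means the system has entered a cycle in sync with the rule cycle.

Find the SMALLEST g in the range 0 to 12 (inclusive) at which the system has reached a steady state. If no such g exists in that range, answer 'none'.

Gen 0: 101010100000
Gen 1 (rule 225): 010101001111
Gen 2 (rule 110): 111111011001
Gen 3 (rule 90): 100001011110
Gen 4 (rule 135): 101111001100
Gen 5 (rule 225): 010111000101
Gen 6 (rule 110): 111101001111
Gen 7 (rule 90): 100100111001
Gen 8 (rule 135): 101101010011
Gen 9 (rule 225): 010110100001
Gen 10 (rule 110): 111111100011
Gen 11 (rule 90): 100000110111
Gen 12 (rule 135): 101111000010
Gen 13 (rule 225): 010111011000
Gen 14 (rule 110): 111101111000
Gen 15 (rule 90): 100101001100
Gen 16 (rule 135): 101101010001

Answer: none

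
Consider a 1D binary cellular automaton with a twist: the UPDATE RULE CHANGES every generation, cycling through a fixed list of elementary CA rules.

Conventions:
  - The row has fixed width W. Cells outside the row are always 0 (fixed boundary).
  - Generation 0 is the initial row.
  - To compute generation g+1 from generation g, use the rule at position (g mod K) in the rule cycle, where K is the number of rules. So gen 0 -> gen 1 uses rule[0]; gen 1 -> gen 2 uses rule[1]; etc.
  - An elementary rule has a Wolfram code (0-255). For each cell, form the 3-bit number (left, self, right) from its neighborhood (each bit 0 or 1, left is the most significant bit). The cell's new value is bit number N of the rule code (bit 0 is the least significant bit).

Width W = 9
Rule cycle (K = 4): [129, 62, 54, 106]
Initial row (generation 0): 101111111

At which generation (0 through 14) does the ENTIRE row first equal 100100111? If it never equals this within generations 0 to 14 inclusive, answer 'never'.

Gen 0: 101111111
Gen 1 (rule 129): 000111110
Gen 2 (rule 62): 001100001
Gen 3 (rule 54): 010010011
Gen 4 (rule 106): 100100111
Gen 5 (rule 129): 000000010
Gen 6 (rule 62): 000000111
Gen 7 (rule 54): 000001000
Gen 8 (rule 106): 000010000
Gen 9 (rule 129): 111000111
Gen 10 (rule 62): 100101100
Gen 11 (rule 54): 111110010
Gen 12 (rule 106): 100010100
Gen 13 (rule 129): 001000001
Gen 14 (rule 62): 011100011

Answer: 4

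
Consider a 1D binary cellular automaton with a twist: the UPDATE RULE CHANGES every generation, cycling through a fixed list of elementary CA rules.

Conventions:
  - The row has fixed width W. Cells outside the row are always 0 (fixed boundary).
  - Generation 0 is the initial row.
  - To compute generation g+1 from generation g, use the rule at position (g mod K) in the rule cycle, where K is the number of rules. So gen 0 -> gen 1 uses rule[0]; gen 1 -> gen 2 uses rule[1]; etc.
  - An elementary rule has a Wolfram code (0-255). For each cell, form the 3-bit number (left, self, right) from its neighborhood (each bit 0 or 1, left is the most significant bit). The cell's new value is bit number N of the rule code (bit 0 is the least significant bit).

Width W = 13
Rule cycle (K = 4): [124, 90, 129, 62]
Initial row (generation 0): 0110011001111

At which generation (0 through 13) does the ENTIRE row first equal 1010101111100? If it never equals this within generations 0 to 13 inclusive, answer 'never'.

Gen 0: 0110011001111
Gen 1 (rule 124): 0111011101001
Gen 2 (rule 90): 1101010100110
Gen 3 (rule 129): 0000000000000
Gen 4 (rule 62): 0000000000000
Gen 5 (rule 124): 0000000000000
Gen 6 (rule 90): 0000000000000
Gen 7 (rule 129): 1111111111111
Gen 8 (rule 62): 1000000000000
Gen 9 (rule 124): 1100000000000
Gen 10 (rule 90): 1110000000000
Gen 11 (rule 129): 0100111111111
Gen 12 (rule 62): 1111100000000
Gen 13 (rule 124): 1000110000000

Answer: never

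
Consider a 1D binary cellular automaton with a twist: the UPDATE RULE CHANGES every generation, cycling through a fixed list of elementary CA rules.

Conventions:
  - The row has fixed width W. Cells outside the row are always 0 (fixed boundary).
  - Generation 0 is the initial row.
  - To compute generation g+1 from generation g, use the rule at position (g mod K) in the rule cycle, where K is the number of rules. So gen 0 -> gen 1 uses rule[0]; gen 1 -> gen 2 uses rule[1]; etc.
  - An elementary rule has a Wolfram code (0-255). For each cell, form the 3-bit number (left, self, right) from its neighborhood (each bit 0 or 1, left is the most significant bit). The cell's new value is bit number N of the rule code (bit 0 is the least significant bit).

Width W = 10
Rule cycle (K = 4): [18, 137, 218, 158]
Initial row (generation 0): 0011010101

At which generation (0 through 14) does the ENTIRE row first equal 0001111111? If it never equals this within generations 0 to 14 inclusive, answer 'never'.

Gen 0: 0011010101
Gen 1 (rule 18): 0100000000
Gen 2 (rule 137): 0001111111
Gen 3 (rule 218): 0011111111
Gen 4 (rule 158): 0111111110
Gen 5 (rule 18): 1000000001
Gen 6 (rule 137): 0011111100
Gen 7 (rule 218): 0111111110
Gen 8 (rule 158): 1111111101
Gen 9 (rule 18): 0000000000
Gen 10 (rule 137): 1111111111
Gen 11 (rule 218): 1111111111
Gen 12 (rule 158): 1111111110
Gen 13 (rule 18): 0000000001
Gen 14 (rule 137): 1111111100

Answer: 2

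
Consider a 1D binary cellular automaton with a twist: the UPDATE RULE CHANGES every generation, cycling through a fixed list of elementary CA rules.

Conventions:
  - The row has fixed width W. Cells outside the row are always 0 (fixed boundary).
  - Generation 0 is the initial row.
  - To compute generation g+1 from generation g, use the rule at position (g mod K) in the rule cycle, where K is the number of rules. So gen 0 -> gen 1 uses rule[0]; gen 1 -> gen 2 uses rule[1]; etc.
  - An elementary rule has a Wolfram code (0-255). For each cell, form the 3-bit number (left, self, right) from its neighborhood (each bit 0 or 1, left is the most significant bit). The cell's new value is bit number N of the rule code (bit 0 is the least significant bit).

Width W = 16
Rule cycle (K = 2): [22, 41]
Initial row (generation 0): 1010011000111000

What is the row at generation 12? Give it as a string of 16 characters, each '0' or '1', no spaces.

Answer: 1010011100010001

Derivation:
Gen 0: 1010011000111000
Gen 1 (rule 22): 1011100101000100
Gen 2 (rule 41): 0110000010010001
Gen 3 (rule 22): 1001000111111011
Gen 4 (rule 41): 0000010100000110
Gen 5 (rule 22): 0000110110001001
Gen 6 (rule 41): 1110101100100000
Gen 7 (rule 22): 0000100011110000
Gen 8 (rule 41): 1110001010000111
Gen 9 (rule 22): 0001011011001000
Gen 10 (rule 41): 1100110110000011
Gen 11 (rule 22): 0011000001000100
Gen 12 (rule 41): 1010011100010001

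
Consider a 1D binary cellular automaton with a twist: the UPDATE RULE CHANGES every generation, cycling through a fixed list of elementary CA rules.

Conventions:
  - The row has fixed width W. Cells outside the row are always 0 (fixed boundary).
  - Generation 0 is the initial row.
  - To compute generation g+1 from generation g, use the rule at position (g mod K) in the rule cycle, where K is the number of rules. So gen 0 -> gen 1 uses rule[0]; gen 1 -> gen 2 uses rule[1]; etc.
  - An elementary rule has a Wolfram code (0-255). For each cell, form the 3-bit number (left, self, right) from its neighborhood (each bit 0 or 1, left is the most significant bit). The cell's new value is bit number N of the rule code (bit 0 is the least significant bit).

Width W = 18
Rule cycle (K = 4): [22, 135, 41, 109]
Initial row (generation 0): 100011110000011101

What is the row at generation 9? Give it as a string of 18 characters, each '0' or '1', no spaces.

Gen 0: 100011110000011101
Gen 1 (rule 22): 110100001000100001
Gen 2 (rule 135): 000101111011101111
Gen 3 (rule 41): 110011000110011000
Gen 4 (rule 109): 110011010110011011
Gen 5 (rule 22): 001100010001100000
Gen 6 (rule 135): 110001110110001111
Gen 7 (rule 41): 100101001100101000
Gen 8 (rule 109): 100111001100111011
Gen 9 (rule 22): 111000110011000000

Answer: 111000110011000000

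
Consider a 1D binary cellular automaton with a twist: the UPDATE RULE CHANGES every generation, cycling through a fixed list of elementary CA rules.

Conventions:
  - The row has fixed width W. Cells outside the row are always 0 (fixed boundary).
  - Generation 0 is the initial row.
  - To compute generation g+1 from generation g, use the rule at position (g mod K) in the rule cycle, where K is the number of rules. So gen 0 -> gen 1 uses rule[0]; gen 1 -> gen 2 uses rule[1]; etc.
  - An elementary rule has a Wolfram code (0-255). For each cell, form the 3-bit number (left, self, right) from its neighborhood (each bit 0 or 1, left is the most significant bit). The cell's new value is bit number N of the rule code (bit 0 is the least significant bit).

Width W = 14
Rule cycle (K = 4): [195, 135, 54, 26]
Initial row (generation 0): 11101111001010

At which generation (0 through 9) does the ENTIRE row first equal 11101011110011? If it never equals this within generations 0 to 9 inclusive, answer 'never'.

Answer: 6

Derivation:
Gen 0: 11101111001010
Gen 1 (rule 195): 01100111010000
Gen 2 (rule 135): 10001010010111
Gen 3 (rule 54): 11011111111000
Gen 4 (rule 26): 10010000000100
Gen 5 (rule 195): 00100111111001
Gen 6 (rule 135): 11101011110011
Gen 7 (rule 54): 00011100001100
Gen 8 (rule 26): 00110010011010
Gen 9 (rule 195): 11010100101000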